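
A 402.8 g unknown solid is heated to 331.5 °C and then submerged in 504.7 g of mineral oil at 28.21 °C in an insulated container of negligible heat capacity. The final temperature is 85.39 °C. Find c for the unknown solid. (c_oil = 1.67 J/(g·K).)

Setting the total heat transfer to zero:
402.8×c×(85.39 − 331.5) + 504.7×1.67×(85.39 − 28.21) = 0
-99133 c = -48194
c = -48194/-99133 ≈ 0.4862 J/(g·K)

c ≈ 0.486 J/(g·K)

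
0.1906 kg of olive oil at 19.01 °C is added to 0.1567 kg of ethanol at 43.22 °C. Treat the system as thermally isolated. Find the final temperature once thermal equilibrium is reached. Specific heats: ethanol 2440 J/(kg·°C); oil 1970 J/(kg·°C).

Set heat shed by the hot body equal to heat absorbed by the cold body:
0.1567*2440*(43.22 − T) = 0.1906*1970*(T − 19.01)
382.35(43.22 − T) = 375.48(T − 19.01)
757.83 T = 23663  ⇒  T ≈ 31.22 °C

T_f ≈ 31.2 °C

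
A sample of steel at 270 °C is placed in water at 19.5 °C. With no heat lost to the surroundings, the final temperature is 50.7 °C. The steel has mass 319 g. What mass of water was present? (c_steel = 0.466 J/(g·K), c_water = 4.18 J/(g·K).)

Net heat exchanged in the isolated system is zero:
319×0.466×(50.7 − 270) + m×4.18×(50.7 − 19.5) = 0
130.42 m = 32600
m = 32600/130.42 ≈ 250 g

m ≈ 250 g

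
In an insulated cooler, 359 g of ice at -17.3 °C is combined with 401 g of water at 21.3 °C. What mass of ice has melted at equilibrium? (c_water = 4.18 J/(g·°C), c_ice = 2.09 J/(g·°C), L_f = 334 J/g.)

Heat available from the water dropping to 0 °C: 401×4.18×21.3 = 35703 J.
Warming the ice to 0 °C takes 359×2.09×17.3 = 12980 J, leaving 22722 J for melting.
Melting all 359 g of ice would need 359×334 = 119906 J.
22722 J < 119906 J, so only part of the ice melts and the system sits at 0 °C.
Mass melted = 22722/334 ≈ 68.03 g.

m_melted ≈ 68 g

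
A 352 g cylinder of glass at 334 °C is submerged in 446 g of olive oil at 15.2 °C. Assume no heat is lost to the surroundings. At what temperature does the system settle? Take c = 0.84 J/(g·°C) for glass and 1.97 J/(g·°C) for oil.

T_f ≈ 95.5 °C

Set heat shed by the hot body equal to heat absorbed by the cold body:
352·0.84·(334 − T) = 446·1.97·(T − 15.2)
295.68(334 − T) = 878.62(T − 15.2)
1174.3 T = 112112  ⇒  T ≈ 95.47 °C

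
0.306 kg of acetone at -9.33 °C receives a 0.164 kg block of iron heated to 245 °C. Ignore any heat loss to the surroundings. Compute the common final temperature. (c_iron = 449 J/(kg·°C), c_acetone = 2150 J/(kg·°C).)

T_f ≈ 16.3 °C

Setting the total heat transfer to zero:
0.164*449*(T − 245) + 0.306*2150*(T − (-9.33)) = 0
731.54 T = 11903
T = 11903/731.54 ≈ 16.27 °C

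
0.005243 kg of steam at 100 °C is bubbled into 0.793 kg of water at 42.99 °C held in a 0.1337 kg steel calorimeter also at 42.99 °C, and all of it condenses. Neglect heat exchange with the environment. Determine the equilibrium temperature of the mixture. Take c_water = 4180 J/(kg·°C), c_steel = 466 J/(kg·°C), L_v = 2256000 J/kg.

Let T be the final temperature. ΣQ_i = 0:
condense steam: −0.005243×2256000 = −11828; condensate cools 100→T: 0.005243×4180×(T − 100) = 21.92(T − 100); original water: 3314.7(T − 42.99); cup: 62.3(T − 42.99)
3399 T = 11828 + 2191.6 + 145179 = 159199
T ≈ 46.84 °C, under the boiling point, so the assumption holds.

T_f ≈ 46.8 °C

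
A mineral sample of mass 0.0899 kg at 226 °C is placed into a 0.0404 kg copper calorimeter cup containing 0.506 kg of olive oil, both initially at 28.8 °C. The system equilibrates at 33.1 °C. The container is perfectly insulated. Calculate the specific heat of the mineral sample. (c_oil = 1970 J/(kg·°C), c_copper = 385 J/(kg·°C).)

c ≈ 251 J/(kg·°C)

Taking heat into each body as positive, Σ m c ΔT = 0:
0.0899·c·(33.1 − 226) + 0.506·1970·(33.1 − 28.8) + 0.0404·385·(33.1 − 28.8) = 0
-17.34 c = -4353.2
c = -4353.2/-17.34 ≈ 251 J/(kg·°C)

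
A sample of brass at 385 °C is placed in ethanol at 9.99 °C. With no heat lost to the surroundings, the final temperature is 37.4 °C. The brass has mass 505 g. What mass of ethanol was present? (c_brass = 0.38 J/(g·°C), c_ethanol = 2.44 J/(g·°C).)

m ≈ 997 g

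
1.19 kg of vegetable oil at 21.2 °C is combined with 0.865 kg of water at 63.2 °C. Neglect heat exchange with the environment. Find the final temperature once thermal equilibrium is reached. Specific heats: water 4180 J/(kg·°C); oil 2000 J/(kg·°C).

Net heat exchanged in the isolated system is zero:
0.865×4180×(T − 63.2) + 1.19×2000×(T − 21.2) = 0
5995.7 T = 278968
T = 278968 / 5995.7 = 46.5 °C

T_f ≈ 46.5 °C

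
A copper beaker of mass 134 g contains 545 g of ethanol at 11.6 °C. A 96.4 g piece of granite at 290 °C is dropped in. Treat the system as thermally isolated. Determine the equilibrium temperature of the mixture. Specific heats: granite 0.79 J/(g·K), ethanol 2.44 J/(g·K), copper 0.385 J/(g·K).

T_f ≈ 26.1 °C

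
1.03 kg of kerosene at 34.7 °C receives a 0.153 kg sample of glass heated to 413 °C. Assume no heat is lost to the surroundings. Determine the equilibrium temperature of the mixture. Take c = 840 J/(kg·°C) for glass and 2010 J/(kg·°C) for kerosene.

T_f ≈ 56.8 °C

Energy conservation, ΣQ = 0:
0.153·840·(T − 413) + 1.03·2010·(T − 34.7) = 0
(128.52 + 2070.3) T = 128.52·413 + 2070.3·34.7
T ≈ 56.81 °C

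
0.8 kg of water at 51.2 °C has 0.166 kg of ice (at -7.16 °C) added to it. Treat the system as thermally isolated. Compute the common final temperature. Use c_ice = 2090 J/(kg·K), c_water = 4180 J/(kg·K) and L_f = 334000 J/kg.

T_f ≈ 28.1 °C

Taking heat into each body as positive, Σ m c ΔT = 0:
ice -7.16→0 °C: 0.166·2090·7.16 = 2484.1
  latent heat to melt: 0.166·334000 = 55444
  warm the meltwater: 693.88 T
  water: 3344(T − 51.2)
4037.9 T = 171213 − 57928 = 113285
T ≈ 28.06 °C (positive, so assuming full melt was valid).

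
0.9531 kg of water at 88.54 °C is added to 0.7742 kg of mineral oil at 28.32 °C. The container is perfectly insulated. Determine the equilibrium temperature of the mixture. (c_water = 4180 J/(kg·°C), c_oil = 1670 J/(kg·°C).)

T_f ≈ 73.8 °C

Heat lost by the water equals heat gained by the oil:
0.9531·4180·(88.54 − T) = 0.7742·1670·(T − 28.32)
3984(88.54 − T) = 1292.9(T − 28.32)
5276.9 T = 389355  ⇒  T ≈ 73.79 °C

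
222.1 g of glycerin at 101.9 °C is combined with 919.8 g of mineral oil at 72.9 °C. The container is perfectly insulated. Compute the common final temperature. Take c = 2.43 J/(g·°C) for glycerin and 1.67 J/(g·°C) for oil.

T_f ≈ 80.4 °C

Heat lost by the glycerin equals heat gained by the oil:
222.1*2.43*(101.9 − T) = 919.8*1.67*(T − 72.9)
539.7(101.9 − T) = 1536.1(T − 72.9)
2075.8 T = 166975  ⇒  T ≈ 80.44 °C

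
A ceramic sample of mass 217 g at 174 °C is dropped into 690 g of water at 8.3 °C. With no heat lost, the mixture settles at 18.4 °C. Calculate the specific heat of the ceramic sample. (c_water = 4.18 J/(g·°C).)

c ≈ 0.863 J/(g·°C)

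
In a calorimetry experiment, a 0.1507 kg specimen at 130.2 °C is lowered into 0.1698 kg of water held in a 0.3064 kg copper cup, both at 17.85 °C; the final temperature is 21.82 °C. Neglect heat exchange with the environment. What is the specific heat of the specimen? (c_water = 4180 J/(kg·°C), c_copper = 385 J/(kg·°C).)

c ≈ 201 J/(kg·°C)

Conservation of energy gives ΣQ = 0:
0.1507×c×(21.82 − 130.2) + 0.1698×4180×(21.82 − 17.85) + 0.3064×385×(21.82 − 17.85) = 0
-16.33 c = -3286.1
c = -3286.1/-16.33 ≈ 201.2 J/(kg·°C)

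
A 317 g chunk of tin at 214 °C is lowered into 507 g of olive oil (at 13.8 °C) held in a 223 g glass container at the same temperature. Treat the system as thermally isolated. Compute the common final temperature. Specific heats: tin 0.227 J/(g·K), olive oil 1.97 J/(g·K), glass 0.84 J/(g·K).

T_f ≈ 25.3 °C

T_f is the heat-capacity-weighted average of the initial temperatures:
T_f = (71.96*214 + 998.79*13.8 + 187.32*13.8) / (71.96 + 998.79 + 187.32)
    = 31768 / 1258.1 ≈ 25.25 °C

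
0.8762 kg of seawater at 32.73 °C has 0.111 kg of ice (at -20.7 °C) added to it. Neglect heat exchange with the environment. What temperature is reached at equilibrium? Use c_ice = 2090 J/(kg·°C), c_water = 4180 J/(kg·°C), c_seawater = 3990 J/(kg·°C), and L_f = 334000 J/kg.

Setting the total heat transfer to zero:
ice -20.7→0 °C: 0.111·2090·20.7 = 4802.2
  melt ice: 0.111·334000 = 37074
  meltwater 0→T: 0.111·4180·T = 463.98 T
  seawater cools: 0.8762·3990·(T − 32.73) = 3496(T − 32.73)
3960 T = 114425 − 41876 = 72549
T ≈ 18.32 °C. Since T > 0 °C, the all-ice-melts assumption holds.

T_f ≈ 18.3 °C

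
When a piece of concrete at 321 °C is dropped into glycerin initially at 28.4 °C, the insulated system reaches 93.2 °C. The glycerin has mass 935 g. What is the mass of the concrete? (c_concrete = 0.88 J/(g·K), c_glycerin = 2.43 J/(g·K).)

m ≈ 734 g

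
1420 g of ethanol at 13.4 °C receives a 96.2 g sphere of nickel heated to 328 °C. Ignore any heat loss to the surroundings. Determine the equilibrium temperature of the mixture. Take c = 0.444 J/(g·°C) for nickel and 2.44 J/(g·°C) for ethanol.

With ΣQ=0 the equilibrium temperature is the m·c-weighted mean:
T_f = (42.71·328 + 3464.8·13.4) / (42.71 + 3464.8)
    = 60438 / 3507.5 ≈ 17.23 °C

T_f ≈ 17.2 °C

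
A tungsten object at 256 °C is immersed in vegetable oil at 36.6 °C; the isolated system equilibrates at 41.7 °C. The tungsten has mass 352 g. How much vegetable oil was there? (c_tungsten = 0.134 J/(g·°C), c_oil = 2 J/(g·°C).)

m ≈ 991 g

Net heat exchanged in the isolated system is zero:
352×0.134×(41.7 − 256) + m×2×(41.7 − 36.6) = 0
10.2 m = 10108
m = 10108/10.2 ≈ 991 g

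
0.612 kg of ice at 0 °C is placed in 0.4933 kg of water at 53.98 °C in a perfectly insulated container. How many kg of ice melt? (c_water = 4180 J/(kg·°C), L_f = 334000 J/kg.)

m_melted ≈ 0.333 kg

Cooling the water to 0 °C releases 0.4933×4180×53.98 = 111306 J.
Melting all 0.612 kg of ice would need 0.612×334000 = 204408 J.
That's not enough to melt it all — equilibrium is at 0 °C with ice remaining.
m_melted×334000 = 111306  ⇒  m_melted ≈ 0.3333 kg.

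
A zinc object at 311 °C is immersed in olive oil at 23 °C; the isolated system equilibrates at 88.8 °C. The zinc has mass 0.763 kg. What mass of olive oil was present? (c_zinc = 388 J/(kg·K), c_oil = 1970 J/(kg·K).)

Taking heat into each body as positive, Σ m c ΔT = 0:
0.763·388·(88.8 − 311) + m·1970·(88.8 − 23) = 0
129626 m = 65781
m = 65781/129626 ≈ 0.5075 kg

m ≈ 0.507 kg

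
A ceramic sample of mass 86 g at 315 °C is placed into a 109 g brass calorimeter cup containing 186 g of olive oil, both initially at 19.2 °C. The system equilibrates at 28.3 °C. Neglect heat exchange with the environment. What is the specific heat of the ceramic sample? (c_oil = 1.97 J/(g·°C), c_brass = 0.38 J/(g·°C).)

c ≈ 0.151 J/(g·°C)

Energy conservation, ΣQ = 0:
86·c·(28.3 − 315) + 186·1.97·(28.3 − 19.2) + 109·0.38·(28.3 − 19.2) = 0
-24656 c = -3711.3
c = -3711.3/-24656 ≈ 0.1505 J/(g·°C)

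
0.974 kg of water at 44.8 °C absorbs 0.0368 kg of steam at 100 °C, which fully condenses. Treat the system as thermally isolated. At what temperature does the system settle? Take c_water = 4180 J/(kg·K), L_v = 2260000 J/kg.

T_f ≈ 66.5 °C

Heat gained plus heat lost sum to zero:
steam→water at 100 °C releases m L_v = 0.0368×2260000 = 83168
  condensate cools 100→T: 0.0368×4180×(T − 100) = 153.82(T − 100)
  original water: 4071.3(T − 44.8)
4225.1 T = 83168 + 15382 + 182395 = 280946
T ≈ 66.49 °C — below 100 °C, confirming all the steam condensed.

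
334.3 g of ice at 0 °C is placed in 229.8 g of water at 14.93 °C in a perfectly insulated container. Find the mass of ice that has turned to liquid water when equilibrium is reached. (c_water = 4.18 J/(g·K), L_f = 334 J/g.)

m_melted ≈ 42.9 g

Heat available from the water dropping to 0 °C: 229.8·4.18·14.93 = 14341 J.
Fully melting the ice requires m_ice L_f = 334.3·334 = 111656 J.
Since 14341 < 111656 J, not all the ice melts; equilibrium is at 0 °C.
Mass melted = 14341/334 ≈ 42.94 g.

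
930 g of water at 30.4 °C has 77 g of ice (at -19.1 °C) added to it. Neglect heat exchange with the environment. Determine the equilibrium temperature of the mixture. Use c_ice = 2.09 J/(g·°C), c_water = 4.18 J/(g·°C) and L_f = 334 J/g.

T_f ≈ 21.2 °C

Let T be the final temperature. ΣQ_i = 0:
warm ice to 0 °C: 77·2.09·(0 − (-19.1)) = 3073.8; fusion: m_ice L_f = 77·334 = 25718; warm the meltwater: 321.86 T; water: 3887.4(T − 30.4)
4209.3 T = 118177 − 28792 = 89385
T ≈ 21.24 °C. Since T > 0 °C, the all-ice-melts assumption holds.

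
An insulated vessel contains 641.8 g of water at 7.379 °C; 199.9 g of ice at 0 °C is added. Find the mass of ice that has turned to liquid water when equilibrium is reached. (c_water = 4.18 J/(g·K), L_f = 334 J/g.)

m_melted ≈ 59.3 g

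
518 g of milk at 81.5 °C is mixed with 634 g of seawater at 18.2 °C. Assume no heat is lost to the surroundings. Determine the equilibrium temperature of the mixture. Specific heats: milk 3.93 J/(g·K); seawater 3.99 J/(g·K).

Net heat exchanged in the isolated system is zero:
518*3.93*(T − 81.5) + 634*3.99*(T − 18.2) = 0
4565.4 T = 211953
T ≈ 46.43 °C

T_f ≈ 46.4 °C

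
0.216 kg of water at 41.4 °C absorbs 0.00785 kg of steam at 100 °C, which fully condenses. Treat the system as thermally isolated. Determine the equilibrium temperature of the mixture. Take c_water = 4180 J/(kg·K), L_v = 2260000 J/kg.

T_f ≈ 62.4 °C

Heat gained plus heat lost sum to zero:
latent heat released on condensation: 0.00785×2260000 = 17741; condensate cools 100→T: 0.00785×4180×(T − 100) = 32.81(T − 100); original water: 902.88(T − 41.4)
935.69 T = 17741 + 3281.3 + 37379 = 58402
T ≈ 62.42 °C (< 100 °C, so full condensation is consistent).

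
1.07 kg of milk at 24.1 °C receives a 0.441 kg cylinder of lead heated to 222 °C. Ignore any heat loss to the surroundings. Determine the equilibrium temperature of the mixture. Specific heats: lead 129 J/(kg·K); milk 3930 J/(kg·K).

T_f ≈ 26.7 °C

T_f = Σ m_i c_i T_i / Σ m_i c_i:
T_f = (56.89×222 + 4205.1×24.1) / (56.89 + 4205.1)
    = 113972 / 4262 ≈ 26.74 °C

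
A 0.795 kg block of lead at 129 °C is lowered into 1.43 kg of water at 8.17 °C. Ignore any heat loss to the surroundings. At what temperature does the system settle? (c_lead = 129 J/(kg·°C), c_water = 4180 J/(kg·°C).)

Set heat shed by the hot body equal to heat absorbed by the cold body:
0.795·129·(129 − T) = 1.43·4180·(T − 8.17)
102.56(129 − T) = 5977.4(T − 8.17)
6080 T = 62065  ⇒  T ≈ 10.21 °C

T_f ≈ 10.2 °C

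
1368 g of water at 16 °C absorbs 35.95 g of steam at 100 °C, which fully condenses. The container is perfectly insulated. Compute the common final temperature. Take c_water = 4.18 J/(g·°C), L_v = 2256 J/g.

T_f ≈ 32.0 °C

Conservation of energy gives ΣQ = 0:
condense steam: −35.95·2256 = −81103
  condensed water 100 °C→T: 150.27(T − 100)
  original water: 5718.2(T − 16)
5868.5 T = 81103 + 15027 + 91492 = 187622
T ≈ 31.97 °C (< 100 °C, so full condensation is consistent).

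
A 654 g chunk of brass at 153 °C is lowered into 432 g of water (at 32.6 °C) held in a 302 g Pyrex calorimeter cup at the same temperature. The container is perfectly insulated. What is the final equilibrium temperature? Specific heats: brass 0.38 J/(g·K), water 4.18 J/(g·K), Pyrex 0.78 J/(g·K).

Energy conservation, ΣQ = 0:
654·0.38·(T − 153) + 432·4.18·(T − 32.6) + 302·0.78·(T − 32.6) = 0
248.52(T − 153) + 1805.8(T − 32.6) + 235.56(T − 32.6) = 0
(248.52 + 1805.8 + 235.56) T = 248.52·153 + 1805.8·32.6 + 235.56·32.6
T = 104571 / 2289.8 = 45.7 °C

T_f ≈ 45.7 °C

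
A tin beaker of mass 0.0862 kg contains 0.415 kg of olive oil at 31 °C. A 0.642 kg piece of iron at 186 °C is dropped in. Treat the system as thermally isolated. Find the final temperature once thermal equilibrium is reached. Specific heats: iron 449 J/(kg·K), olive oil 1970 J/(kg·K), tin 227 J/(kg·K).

T_f ≈ 70.7 °C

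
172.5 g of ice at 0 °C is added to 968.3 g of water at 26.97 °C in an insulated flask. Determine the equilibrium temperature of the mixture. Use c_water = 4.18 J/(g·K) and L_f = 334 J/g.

T_f ≈ 10.8 °C

Setting the total heat transfer to zero:
melt ice: 172.5·334 = 57615; meltwater 0→T: 172.5·4.18·T = 721.05 T; water cools: 968.3·4.18·(T − 26.97) = 4047.5(T − 26.97)
4768.5 T = 109161 − 57615 = 51546
T ≈ 10.81 °C — above 0 °C, consistent with complete melting.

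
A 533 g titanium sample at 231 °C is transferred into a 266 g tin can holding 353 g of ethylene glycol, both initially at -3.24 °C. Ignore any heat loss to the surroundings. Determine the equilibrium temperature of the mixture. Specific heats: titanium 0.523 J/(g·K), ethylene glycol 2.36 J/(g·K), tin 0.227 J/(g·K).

T_f ≈ 52.5 °C

Energy conservation, ΣQ = 0:
533·0.523·(T − 231) + 353·2.36·(T − (-3.24)) + 266·0.227·(T − (-3.24)) = 0
278.76(T − 231) + 833.08(T − (-3.24)) + 60.38(T − (-3.24)) = 0
(278.76 + 833.08 + 60.38) T = 278.76·231 + 833.08·(-3.24) + 60.38·(-3.24)
T = 61499 / 1172.2 = 52.5 °C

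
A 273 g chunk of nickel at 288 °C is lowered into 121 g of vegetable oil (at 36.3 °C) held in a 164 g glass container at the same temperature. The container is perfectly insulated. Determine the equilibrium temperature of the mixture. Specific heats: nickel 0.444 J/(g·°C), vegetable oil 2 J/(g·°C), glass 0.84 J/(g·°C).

T_f ≈ 97.2 °C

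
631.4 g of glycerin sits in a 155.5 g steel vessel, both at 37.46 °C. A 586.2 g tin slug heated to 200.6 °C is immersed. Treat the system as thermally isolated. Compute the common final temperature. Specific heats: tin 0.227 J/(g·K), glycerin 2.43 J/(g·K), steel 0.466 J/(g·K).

T_f ≈ 49.9 °C

Heat gained plus heat lost sum to zero:
586.2·0.227·(T − 200.6) + 631.4·2.43·(T − 37.46) + 155.5·0.466·(T − 37.46) = 0
1739.8 T = 86883
T = 86883/1739.8 ≈ 49.94 °C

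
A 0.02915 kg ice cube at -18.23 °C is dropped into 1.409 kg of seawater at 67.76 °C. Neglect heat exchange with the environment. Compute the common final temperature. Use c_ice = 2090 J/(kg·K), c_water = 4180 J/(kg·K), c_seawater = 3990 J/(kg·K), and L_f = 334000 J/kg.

Net heat exchanged in the isolated system is zero:
warm ice to 0 °C: 0.02915·2090·(0 − (-18.23)) = 1110.6
  fusion: m_ice L_f = 0.02915·334000 = 9736.1
  warm the meltwater: 121.85 T
  seawater cools: 1.409·3990·(T − 67.76) = 5621.9(T − 67.76)
5743.8 T = 380941 − 10847 = 370094
T ≈ 64.43 °C (positive, so assuming full melt was valid).

T_f ≈ 64.4 °C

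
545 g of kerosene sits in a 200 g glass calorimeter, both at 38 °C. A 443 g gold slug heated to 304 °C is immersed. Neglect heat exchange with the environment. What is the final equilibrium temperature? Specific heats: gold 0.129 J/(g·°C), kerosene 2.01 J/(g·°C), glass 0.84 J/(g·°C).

T_f ≈ 49.5 °C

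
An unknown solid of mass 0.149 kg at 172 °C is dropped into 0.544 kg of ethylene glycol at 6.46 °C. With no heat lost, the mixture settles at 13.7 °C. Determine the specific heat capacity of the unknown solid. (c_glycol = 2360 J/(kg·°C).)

c ≈ 394 J/(kg·°C)

Heat lost by the unknown solid = heat gained by the glycol:
0.149×c×(172 − 13.7) = 0.544×2360×(13.7 − 6.46)
23.59 c = 9295  ⇒  c ≈ 394.1 J/(kg·°C)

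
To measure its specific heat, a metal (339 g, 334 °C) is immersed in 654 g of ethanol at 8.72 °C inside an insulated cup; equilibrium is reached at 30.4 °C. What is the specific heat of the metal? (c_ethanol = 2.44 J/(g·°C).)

c ≈ 0.336 J/(g·°C)

m_s c (T_s − T_f) = m_ethanol c_ethanol (T_f − T_0):
339·c·(334 − 30.4) = 654·2.44·(30.4 − 8.72)
102920 c = 34596  ⇒  c ≈ 0.3361 J/(g·°C)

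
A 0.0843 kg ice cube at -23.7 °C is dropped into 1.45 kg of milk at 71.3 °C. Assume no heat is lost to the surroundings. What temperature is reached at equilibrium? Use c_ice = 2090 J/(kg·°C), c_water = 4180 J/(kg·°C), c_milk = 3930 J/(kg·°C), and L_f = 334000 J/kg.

Taking heat into each body as positive, Σ m c ΔT = 0:
warm ice to 0 °C: 0.0843×2090×(0 − (-23.7)) = 4175.6
  latent heat to melt: 0.0843×334000 = 28156
  meltwater 0→T: 0.0843×4180×T = 352.37 T
  milk cools: 1.45×3930×(T − 71.3) = 5698.5(T − 71.3)
6050.9 T = 406303 − 32332 = 373971
T ≈ 61.80 °C — above 0 °C, consistent with complete melting.

T_f ≈ 61.8 °C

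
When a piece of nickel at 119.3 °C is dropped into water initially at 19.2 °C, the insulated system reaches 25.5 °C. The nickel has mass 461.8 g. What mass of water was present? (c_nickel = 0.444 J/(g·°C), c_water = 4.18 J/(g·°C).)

m ≈ 730 g

Energy conservation, ΣQ = 0:
461.8·0.444·(25.5 − 119.3) + m·4.18·(25.5 − 19.2) = 0
26.33 m = 19233
m = 19233/26.33 ≈ 730.3 g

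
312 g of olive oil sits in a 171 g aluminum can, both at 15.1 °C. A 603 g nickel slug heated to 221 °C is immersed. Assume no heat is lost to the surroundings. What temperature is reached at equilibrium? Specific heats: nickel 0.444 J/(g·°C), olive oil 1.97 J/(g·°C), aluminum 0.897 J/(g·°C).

T_f ≈ 68.3 °C

Heat gained plus heat lost sum to zero:
603×0.444×(T − 221) + 312×1.97×(T − 15.1) + 171×0.897×(T − 15.1) = 0
1035.8 T = 70766
T ≈ 68.32 °C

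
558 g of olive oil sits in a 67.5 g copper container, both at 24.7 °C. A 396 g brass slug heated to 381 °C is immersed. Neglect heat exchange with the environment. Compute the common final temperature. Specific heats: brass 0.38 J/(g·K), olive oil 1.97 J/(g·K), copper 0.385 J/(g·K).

Taking heat into each body as positive, Σ m c ΔT = 0:
396·0.38·(T − 381) + 558·1.97·(T − 24.7) + 67.5·0.385·(T − 24.7) = 0
150.48(T − 381) + 1099.3(T − 24.7) + 25.99(T − 24.7) = 0
1275.7 T = 85126
T = 85126/1275.7 ≈ 66.73 °C

T_f ≈ 66.7 °C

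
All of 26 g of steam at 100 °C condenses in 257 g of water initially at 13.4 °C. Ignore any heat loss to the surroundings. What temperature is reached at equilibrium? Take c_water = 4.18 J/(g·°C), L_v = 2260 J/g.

T_f ≈ 71.0 °C

Net heat exchanged in the isolated system is zero:
steam→water at 100 °C releases m L_v = 26·2260 = 58760; condensate cools 100→T: 26·4.18·(T − 100) = 108.68(T − 100); water warms: 257·4.18·(T − 13.4) = 1074.3(T − 13.4)
1182.9 T = 58760 + 10868 + 14395 = 84023
T ≈ 71.03 °C, under the boiling point, so the assumption holds.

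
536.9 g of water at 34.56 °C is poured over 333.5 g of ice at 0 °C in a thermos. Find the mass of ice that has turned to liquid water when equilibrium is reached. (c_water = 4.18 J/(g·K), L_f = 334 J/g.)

m_melted ≈ 232 g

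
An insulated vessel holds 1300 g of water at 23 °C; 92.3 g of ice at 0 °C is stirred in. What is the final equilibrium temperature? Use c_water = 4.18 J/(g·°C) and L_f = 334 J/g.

Let T be the final temperature. ΣQ_i = 0:
fusion: m_ice L_f = 92.3·334 = 30828
  meltwater 0→T: 92.3·4.18·T = 385.81 T
  water cools: 1300·4.18·(T − 23) = 5434(T − 23)
5819.8 T = 124982 − 30828 = 94154
T ≈ 16.18 °C — above 0 °C, consistent with complete melting.

T_f ≈ 16.2 °C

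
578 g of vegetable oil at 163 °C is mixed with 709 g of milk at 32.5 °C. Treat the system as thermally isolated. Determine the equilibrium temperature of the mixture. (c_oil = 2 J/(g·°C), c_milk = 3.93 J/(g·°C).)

T_f ≈ 70.8 °C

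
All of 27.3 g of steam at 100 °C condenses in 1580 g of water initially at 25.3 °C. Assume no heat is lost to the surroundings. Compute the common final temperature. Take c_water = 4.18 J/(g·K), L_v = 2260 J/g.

T_f ≈ 35.8 °C

Energy conservation, ΣQ = 0:
steam→water at 100 °C releases m L_v = 27.3·2260 = 61698
  condensate cools 100→T: 27.3·4.18·(T − 100) = 114.11(T − 100)
  original water: 6604.4(T − 25.3)
6718.5 T = 61698 + 11411 + 167091 = 240201
T ≈ 35.75 °C — below 100 °C, confirming all the steam condensed.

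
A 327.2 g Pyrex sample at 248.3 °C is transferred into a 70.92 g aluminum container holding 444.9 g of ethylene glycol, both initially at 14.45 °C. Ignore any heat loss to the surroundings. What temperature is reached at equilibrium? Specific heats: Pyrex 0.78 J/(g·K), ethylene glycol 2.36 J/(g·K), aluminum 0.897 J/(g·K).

T_f ≈ 58.1 °C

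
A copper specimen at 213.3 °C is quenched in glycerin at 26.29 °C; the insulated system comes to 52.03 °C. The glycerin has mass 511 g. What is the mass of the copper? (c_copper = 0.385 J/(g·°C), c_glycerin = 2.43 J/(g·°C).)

m ≈ 515 g

Heat gained plus heat lost sum to zero:
m·0.385·(52.03 − 213.3) + 511·2.43·(52.03 − 26.29) = 0
-62.09 m = -31962
m = -31962/-62.09 ≈ 514.8 g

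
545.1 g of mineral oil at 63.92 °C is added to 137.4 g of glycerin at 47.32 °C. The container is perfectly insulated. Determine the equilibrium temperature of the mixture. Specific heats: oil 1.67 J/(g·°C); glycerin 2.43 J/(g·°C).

T_f ≈ 59.5 °C

Set heat shed by the hot body equal to heat absorbed by the cold body:
545.1·1.67·(63.92 − T) = 137.4·2.43·(T − 47.32)
910.32(63.92 − T) = 333.88(T − 47.32)
1244.2 T = 73987  ⇒  T ≈ 59.47 °C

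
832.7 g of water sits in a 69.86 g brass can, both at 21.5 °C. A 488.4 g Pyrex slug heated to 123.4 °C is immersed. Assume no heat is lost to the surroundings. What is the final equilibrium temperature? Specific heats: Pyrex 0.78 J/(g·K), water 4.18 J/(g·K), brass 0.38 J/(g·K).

T_f is the heat-capacity-weighted average of the initial temperatures:
T_f = (380.95*123.4 + 3480.7*21.5 + 26.55*21.5) / (380.95 + 3480.7 + 26.55)
    = 122415 / 3888.2 ≈ 31.48 °C

T_f ≈ 31.5 °C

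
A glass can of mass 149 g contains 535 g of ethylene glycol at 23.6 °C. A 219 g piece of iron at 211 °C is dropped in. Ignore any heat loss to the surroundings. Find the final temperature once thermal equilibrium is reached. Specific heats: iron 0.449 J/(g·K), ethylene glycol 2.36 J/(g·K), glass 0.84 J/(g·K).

T_f ≈ 36.0 °C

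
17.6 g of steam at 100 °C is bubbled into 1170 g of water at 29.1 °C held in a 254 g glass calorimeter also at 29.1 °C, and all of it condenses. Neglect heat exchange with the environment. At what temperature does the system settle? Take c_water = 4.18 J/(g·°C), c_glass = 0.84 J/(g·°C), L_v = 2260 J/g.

Net heat exchanged in the isolated system is zero:
steam→water at 100 °C releases m L_v = 17.6×2260 = 39776; condensate cools 100→T: 17.6×4.18×(T − 100) = 73.57(T − 100); original water: 4890.6(T − 29.1); glass cup: 254×0.84×(T − 29.1) = 213.36(T − 29.1)
5177.5 T = 39776 + 7356.8 + 148525 = 195658
T ≈ 37.79 °C, under the boiling point, so the assumption holds.

T_f ≈ 37.8 °C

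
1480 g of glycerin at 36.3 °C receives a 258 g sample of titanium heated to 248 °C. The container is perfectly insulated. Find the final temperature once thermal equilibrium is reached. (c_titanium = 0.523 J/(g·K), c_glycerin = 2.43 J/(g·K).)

T_f ≈ 44.0 °C

Conservation of energy gives ΣQ = 0:
258×0.523×(T − 248) + 1480×2.43×(T − 36.3) = 0
(134.93 + 3596.4) T = 134.93×248 + 3596.4×36.3
T = 164013 / 3731.3 = 44 °C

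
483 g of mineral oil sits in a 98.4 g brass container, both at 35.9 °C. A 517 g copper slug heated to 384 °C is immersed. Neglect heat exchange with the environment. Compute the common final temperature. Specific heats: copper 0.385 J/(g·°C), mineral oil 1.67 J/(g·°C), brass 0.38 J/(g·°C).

T_f ≈ 102.3 °C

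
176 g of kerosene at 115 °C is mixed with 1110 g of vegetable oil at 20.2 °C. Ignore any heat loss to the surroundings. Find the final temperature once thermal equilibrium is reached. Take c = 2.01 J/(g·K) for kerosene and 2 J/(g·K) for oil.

T_f ≈ 33.2 °C

Energy conservation, ΣQ = 0:
176×2.01×(T − 115) + 1110×2×(T − 20.2) = 0
2573.8 T = 85526
T ≈ 33.23 °C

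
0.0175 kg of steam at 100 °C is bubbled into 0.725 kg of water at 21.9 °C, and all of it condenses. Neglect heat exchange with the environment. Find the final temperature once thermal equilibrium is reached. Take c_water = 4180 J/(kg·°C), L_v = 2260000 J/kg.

T_f ≈ 36.5 °C

Let T be the final temperature. ΣQ_i = 0:
condense steam: −0.0175·2260000 = −39550
  condensate cools 100→T: 0.0175·4180·(T − 100) = 73.15(T − 100)
  original water: 3030.5(T − 21.9)
3103.7 T = 39550 + 7315 + 66368 = 113233
T ≈ 36.48 °C, under the boiling point, so the assumption holds.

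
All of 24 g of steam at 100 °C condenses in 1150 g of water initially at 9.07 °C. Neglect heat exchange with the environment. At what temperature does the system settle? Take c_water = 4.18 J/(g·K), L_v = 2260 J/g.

T_f ≈ 22.0 °C

Sum of m c ΔT and latent-heat terms is zero:
condense steam: −24·2260 = −54240
  condensate cools 100→T: 24·4.18·(T − 100) = 100.32(T − 100)
  original water: 4807(T − 9.07)
4907.3 T = 54240 + 10032 + 43599 = 107871
T ≈ 21.98 °C — below 100 °C, confirming all the steam condensed.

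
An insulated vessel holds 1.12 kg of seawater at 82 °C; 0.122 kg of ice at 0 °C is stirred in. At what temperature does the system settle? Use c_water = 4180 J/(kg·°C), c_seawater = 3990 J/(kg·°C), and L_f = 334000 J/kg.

T_f ≈ 65.4 °C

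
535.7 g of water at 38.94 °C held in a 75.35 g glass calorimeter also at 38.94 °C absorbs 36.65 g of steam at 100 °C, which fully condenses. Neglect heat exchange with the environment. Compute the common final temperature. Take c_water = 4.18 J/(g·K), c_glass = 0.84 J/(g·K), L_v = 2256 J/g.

T_f ≈ 76.4 °C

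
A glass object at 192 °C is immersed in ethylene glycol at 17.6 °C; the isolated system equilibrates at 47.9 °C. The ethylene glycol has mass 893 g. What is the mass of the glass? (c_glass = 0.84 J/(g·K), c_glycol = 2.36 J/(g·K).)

m ≈ 528 g

Heat lost by the glass = heat gained by the glycol:
m×0.84×(192 − 47.9) = 893×2.36×(47.9 − 17.6)
121.04 m = 63857  ⇒  m ≈ 527.5 g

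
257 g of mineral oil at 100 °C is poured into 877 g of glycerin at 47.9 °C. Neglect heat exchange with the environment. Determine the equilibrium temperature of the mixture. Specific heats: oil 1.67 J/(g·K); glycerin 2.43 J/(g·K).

T_f ≈ 56.6 °C

T_f is the heat-capacity-weighted average of the initial temperatures:
T_f = (429.19·100 + 2131.1·47.9) / (429.19 + 2131.1)
    = 144999 / 2560.3 ≈ 56.63 °C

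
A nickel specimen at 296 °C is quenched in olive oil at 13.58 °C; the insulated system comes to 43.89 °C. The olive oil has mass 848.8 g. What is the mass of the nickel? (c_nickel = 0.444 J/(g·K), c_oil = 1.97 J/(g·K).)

Setting the total heat transfer to zero:
m·0.444·(43.89 − 296) + 848.8·1.97·(43.89 − 13.58) = 0
-111.94 m = -50682
m = -50682/-111.94 ≈ 452.8 g

m ≈ 453 g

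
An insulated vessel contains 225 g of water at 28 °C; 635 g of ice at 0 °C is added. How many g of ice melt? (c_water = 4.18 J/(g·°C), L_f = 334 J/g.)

m_melted ≈ 78.8 g

Cooling the water to 0 °C releases 225·4.18·28 = 26334 J.
To melt every bit of ice: 635·334 = 212090 J.
That's not enough to melt it all — equilibrium is at 0 °C with ice remaining.
m_melted·334 = 26334  ⇒  m_melted ≈ 78.84 g.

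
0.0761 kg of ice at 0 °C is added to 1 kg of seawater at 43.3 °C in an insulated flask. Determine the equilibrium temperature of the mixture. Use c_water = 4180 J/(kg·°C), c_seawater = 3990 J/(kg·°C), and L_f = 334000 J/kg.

T_f ≈ 34.2 °C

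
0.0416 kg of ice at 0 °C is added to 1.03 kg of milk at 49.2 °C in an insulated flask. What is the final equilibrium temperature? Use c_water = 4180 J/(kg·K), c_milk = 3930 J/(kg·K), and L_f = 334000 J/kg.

T_f ≈ 43.9 °C

Energy balance with sensible and latent terms:
latent heat to melt: 0.0416×334000 = 13894; warm the meltwater: 173.89 T; milk cools: 1.03×3930×(T − 49.2) = 4047.9(T − 49.2)
4221.8 T = 199157 − 13894 = 185262
T ≈ 43.88 °C — above 0 °C, consistent with complete melting.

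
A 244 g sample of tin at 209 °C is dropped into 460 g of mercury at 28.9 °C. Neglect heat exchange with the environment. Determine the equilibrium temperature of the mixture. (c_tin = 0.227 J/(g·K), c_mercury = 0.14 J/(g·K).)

Net heat exchanged in the isolated system is zero:
244*0.227*(T − 209) + 460*0.14*(T − 28.9) = 0
55.39(T − 209) + 64.4(T − 28.9) = 0
119.79 T = 13437
T ≈ 112.18 °C

T_f ≈ 112.2 °C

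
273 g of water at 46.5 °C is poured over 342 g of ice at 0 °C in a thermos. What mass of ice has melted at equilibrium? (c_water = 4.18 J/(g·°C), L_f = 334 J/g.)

m_melted ≈ 159 g

Water can give up m c ΔT = 273×4.18×46.5 = 53063 J before reaching 0 °C.
Melting all 342 g of ice would need 342×334 = 114228 J.
That's not enough to melt it all — equilibrium is at 0 °C with ice remaining.
m_melt = 53063 / L_f = 158.9 g.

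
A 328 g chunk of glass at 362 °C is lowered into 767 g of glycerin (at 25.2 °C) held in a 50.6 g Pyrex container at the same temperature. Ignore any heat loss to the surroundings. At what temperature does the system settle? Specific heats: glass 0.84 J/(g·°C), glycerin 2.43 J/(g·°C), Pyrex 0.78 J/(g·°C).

T_f = Σ m_i c_i T_i / Σ m_i c_i:
T_f = (275.52*362 + 1863.8*25.2 + 39.47*25.2) / (275.52 + 1863.8 + 39.47)
    = 147701 / 2178.8 ≈ 67.79 °C

T_f ≈ 67.8 °C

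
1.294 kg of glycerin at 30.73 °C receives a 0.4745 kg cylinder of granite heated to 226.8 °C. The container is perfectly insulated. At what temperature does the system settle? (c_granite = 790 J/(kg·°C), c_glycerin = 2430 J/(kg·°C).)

Let T be the final temperature. ΣQ_i = 0:
0.4745*790*(T − 226.8) + 1.294*2430*(T − 30.73) = 0
374.85(T − 226.8) + 3144.4(T − 30.73) = 0
3519.3 T = 181645
T = 181645/3519.3 ≈ 51.61 °C

T_f ≈ 51.6 °C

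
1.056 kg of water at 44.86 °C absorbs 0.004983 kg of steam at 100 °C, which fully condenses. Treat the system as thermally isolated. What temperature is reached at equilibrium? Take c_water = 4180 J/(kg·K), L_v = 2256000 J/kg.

Sum of m c ΔT and latent-heat terms is zero:
steam→water at 100 °C releases m L_v = 0.004983×2256000 = 11242
  condensate cools 100→T: 0.004983×4180×(T − 100) = 20.83(T − 100)
  original water: 4414.1(T − 44.86)
4434.9 T = 11242 + 2082.9 + 198016 = 211340
T ≈ 47.65 °C (< 100 °C, so full condensation is consistent).

T_f ≈ 47.7 °C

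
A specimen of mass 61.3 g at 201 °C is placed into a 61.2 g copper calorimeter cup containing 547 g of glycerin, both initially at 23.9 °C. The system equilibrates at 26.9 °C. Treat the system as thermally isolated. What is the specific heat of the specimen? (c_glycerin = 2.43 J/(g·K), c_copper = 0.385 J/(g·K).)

Net heat exchanged in the isolated system is zero:
61.3·c·(26.9 − 201) + 547·2.43·(26.9 − 23.9) + 61.2·0.385·(26.9 − 23.9) = 0
-10672 c = -4058.3
c = -4058.3/-10672 ≈ 0.3803 J/(g·K)

c ≈ 0.38 J/(g·K)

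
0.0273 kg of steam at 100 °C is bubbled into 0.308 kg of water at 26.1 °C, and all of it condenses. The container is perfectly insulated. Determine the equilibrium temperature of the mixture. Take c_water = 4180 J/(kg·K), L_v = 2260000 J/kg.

T_f ≈ 76.1 °C

Let T be the final temperature. ΣQ_i = 0:
latent heat released on condensation: 0.0273·2260000 = 61698; condensed water 100 °C→T: 114.11(T − 100); original water: 1287.4(T − 26.1)
1401.6 T = 61698 + 11411 + 33602 = 106712
T ≈ 76.14 °C, under the boiling point, so the assumption holds.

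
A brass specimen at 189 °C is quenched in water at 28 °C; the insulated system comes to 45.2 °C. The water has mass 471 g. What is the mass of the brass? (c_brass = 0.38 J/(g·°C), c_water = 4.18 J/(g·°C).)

m ≈ 620 g

Conservation of energy gives ΣQ = 0:
m×0.38×(45.2 − 189) + 471×4.18×(45.2 − 28) = 0
-54.64 m = -33863
m = -33863/-54.64 ≈ 619.7 g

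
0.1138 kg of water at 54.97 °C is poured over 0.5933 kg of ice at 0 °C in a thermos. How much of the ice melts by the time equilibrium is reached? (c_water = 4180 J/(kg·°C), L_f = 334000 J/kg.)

Heat available from the water dropping to 0 °C: 0.1138×4180×54.97 = 26148 J.
Fully melting the ice requires m_ice L_f = 0.5933×334000 = 198162 J.
That's not enough to melt it all — equilibrium is at 0 °C with ice remaining.
m_melted×334000 = 26148  ⇒  m_melted ≈ 0.07829 kg.

m_melted ≈ 0.0783 kg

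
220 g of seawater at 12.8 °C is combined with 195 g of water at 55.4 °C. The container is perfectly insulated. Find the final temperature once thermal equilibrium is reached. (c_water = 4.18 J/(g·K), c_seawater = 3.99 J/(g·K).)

T_f ≈ 33.3 °C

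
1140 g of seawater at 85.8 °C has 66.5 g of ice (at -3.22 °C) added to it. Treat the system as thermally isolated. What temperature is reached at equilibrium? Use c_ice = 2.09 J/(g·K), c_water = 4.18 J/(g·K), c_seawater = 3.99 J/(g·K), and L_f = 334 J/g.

T_f ≈ 76.2 °C

Net heat exchanged in the isolated system is zero:
ice -3.22→0 °C: 66.5·2.09·3.22 = 447.53; fusion: m_ice L_f = 66.5·334 = 22211; warm the meltwater: 277.97 T; seawater cools: 1140·3.99·(T − 85.8) = 4548.6(T − 85.8)
4826.6 T = 390270 − 22659 = 367611
T ≈ 76.16 °C (positive, so assuming full melt was valid).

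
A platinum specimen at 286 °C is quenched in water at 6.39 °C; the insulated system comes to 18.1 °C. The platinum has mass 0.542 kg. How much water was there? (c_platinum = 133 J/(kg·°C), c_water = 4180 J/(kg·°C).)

m ≈ 0.395 kg

Let T be the final temperature. ΣQ_i = 0:
0.542·133·(18.1 − 286) + m·4180·(18.1 − 6.39) = 0
48948 m = 19312
m = 19312/48948 ≈ 0.3945 kg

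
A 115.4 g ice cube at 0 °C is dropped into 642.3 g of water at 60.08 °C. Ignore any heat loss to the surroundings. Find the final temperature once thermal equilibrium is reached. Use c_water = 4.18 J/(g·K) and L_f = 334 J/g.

Net heat exchanged in the isolated system is zero:
melt ice: 115.4×334 = 38544; warm the meltwater: 482.37 T; water cools: 642.3×4.18×(T − 60.08) = 2684.8(T − 60.08)
3167.2 T = 161304 − 38544 = 122760
T ≈ 38.76 °C — above 0 °C, consistent with complete melting.

T_f ≈ 38.8 °C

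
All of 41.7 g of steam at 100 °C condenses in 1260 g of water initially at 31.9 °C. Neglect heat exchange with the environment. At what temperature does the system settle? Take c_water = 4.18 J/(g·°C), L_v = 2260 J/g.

Energy balance with sensible and latent terms:
steam→water at 100 °C releases m L_v = 41.7·2260 = 94242; condensate cools 100→T: 41.7·4.18·(T − 100) = 174.31(T − 100); water warms: 1260·4.18·(T − 31.9) = 5266.8(T − 31.9)
5441.1 T = 94242 + 17431 + 168011 = 279684
T ≈ 51.40 °C, under the boiling point, so the assumption holds.

T_f ≈ 51.4 °C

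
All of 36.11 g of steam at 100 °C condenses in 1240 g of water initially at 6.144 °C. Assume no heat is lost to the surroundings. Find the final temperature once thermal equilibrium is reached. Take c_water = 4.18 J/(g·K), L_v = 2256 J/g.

T_f ≈ 24.1 °C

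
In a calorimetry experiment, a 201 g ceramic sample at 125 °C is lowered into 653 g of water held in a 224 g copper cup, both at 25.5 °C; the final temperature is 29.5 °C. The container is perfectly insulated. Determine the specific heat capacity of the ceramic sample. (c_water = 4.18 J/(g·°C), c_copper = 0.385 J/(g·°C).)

Conservation of energy gives ΣQ = 0:
201×c×(29.5 − 125) + 653×4.18×(29.5 − 25.5) + 224×0.385×(29.5 − 25.5) = 0
-19196 c = -11263
c = -11263/-19196 ≈ 0.5868 J/(g·°C)

c ≈ 0.587 J/(g·°C)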